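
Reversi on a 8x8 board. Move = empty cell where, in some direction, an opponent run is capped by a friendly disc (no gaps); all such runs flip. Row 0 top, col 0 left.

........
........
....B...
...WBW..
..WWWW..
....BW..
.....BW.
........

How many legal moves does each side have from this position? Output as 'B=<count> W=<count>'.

Answer: B=8 W=10

Derivation:
-- B to move --
(2,2): no bracket -> illegal
(2,3): no bracket -> illegal
(2,5): flips 3 -> legal
(2,6): no bracket -> illegal
(3,1): no bracket -> illegal
(3,2): flips 2 -> legal
(3,6): flips 2 -> legal
(4,1): no bracket -> illegal
(4,6): flips 1 -> legal
(5,1): flips 2 -> legal
(5,2): flips 1 -> legal
(5,3): no bracket -> illegal
(5,6): flips 2 -> legal
(5,7): no bracket -> illegal
(6,4): no bracket -> illegal
(6,7): flips 1 -> legal
(7,5): no bracket -> illegal
(7,6): no bracket -> illegal
(7,7): no bracket -> illegal
B mobility = 8
-- W to move --
(1,3): flips 1 -> legal
(1,4): flips 2 -> legal
(1,5): flips 1 -> legal
(2,3): flips 1 -> legal
(2,5): flips 1 -> legal
(5,3): flips 1 -> legal
(5,6): no bracket -> illegal
(6,3): flips 1 -> legal
(6,4): flips 2 -> legal
(7,4): no bracket -> illegal
(7,5): flips 1 -> legal
(7,6): flips 2 -> legal
W mobility = 10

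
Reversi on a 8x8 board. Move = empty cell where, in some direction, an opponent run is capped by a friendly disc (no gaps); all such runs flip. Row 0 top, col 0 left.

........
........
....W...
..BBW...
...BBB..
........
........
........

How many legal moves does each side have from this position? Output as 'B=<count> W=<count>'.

Answer: B=5 W=5

Derivation:
-- B to move --
(1,3): no bracket -> illegal
(1,4): flips 2 -> legal
(1,5): flips 1 -> legal
(2,3): flips 1 -> legal
(2,5): flips 1 -> legal
(3,5): flips 1 -> legal
B mobility = 5
-- W to move --
(2,1): no bracket -> illegal
(2,2): no bracket -> illegal
(2,3): no bracket -> illegal
(3,1): flips 2 -> legal
(3,5): no bracket -> illegal
(3,6): no bracket -> illegal
(4,1): no bracket -> illegal
(4,2): flips 1 -> legal
(4,6): no bracket -> illegal
(5,2): flips 1 -> legal
(5,3): no bracket -> illegal
(5,4): flips 1 -> legal
(5,5): no bracket -> illegal
(5,6): flips 1 -> legal
W mobility = 5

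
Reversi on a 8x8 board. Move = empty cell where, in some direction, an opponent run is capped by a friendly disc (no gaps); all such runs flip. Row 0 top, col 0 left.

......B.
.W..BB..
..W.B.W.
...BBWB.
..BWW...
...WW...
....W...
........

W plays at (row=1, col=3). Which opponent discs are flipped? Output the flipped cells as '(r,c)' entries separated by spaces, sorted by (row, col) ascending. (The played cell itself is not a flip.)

Answer: (2,4)

Derivation:
Dir NW: first cell '.' (not opp) -> no flip
Dir N: first cell '.' (not opp) -> no flip
Dir NE: first cell '.' (not opp) -> no flip
Dir W: first cell '.' (not opp) -> no flip
Dir E: opp run (1,4) (1,5), next='.' -> no flip
Dir SW: first cell 'W' (not opp) -> no flip
Dir S: first cell '.' (not opp) -> no flip
Dir SE: opp run (2,4) capped by W -> flip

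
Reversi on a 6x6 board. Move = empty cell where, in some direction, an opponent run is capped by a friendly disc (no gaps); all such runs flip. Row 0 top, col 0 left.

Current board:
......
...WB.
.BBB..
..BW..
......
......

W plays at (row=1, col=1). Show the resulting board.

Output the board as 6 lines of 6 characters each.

Place W at (1,1); scan 8 dirs for brackets.
Dir NW: first cell '.' (not opp) -> no flip
Dir N: first cell '.' (not opp) -> no flip
Dir NE: first cell '.' (not opp) -> no flip
Dir W: first cell '.' (not opp) -> no flip
Dir E: first cell '.' (not opp) -> no flip
Dir SW: first cell '.' (not opp) -> no flip
Dir S: opp run (2,1), next='.' -> no flip
Dir SE: opp run (2,2) capped by W -> flip
All flips: (2,2)

Answer: ......
.W.WB.
.BWB..
..BW..
......
......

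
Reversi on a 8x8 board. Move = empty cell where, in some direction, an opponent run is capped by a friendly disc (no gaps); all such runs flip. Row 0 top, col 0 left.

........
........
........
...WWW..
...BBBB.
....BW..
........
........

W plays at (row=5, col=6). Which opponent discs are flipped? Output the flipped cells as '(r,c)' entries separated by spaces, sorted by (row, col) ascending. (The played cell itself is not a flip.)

Dir NW: opp run (4,5) capped by W -> flip
Dir N: opp run (4,6), next='.' -> no flip
Dir NE: first cell '.' (not opp) -> no flip
Dir W: first cell 'W' (not opp) -> no flip
Dir E: first cell '.' (not opp) -> no flip
Dir SW: first cell '.' (not opp) -> no flip
Dir S: first cell '.' (not opp) -> no flip
Dir SE: first cell '.' (not opp) -> no flip

Answer: (4,5)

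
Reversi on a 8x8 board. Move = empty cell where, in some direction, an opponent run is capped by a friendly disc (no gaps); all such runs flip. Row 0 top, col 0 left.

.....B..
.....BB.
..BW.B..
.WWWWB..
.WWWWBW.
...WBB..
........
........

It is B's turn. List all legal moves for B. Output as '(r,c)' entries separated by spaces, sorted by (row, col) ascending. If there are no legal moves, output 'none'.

Answer: (1,2) (2,1) (2,4) (3,0) (3,7) (4,0) (4,7) (5,2) (5,7) (6,2)

Derivation:
(1,2): flips 2 -> legal
(1,3): no bracket -> illegal
(1,4): no bracket -> illegal
(2,0): no bracket -> illegal
(2,1): flips 2 -> legal
(2,4): flips 3 -> legal
(3,0): flips 4 -> legal
(3,6): no bracket -> illegal
(3,7): flips 1 -> legal
(4,0): flips 5 -> legal
(4,7): flips 1 -> legal
(5,0): no bracket -> illegal
(5,1): no bracket -> illegal
(5,2): flips 5 -> legal
(5,6): no bracket -> illegal
(5,7): flips 1 -> legal
(6,2): flips 2 -> legal
(6,3): no bracket -> illegal
(6,4): no bracket -> illegal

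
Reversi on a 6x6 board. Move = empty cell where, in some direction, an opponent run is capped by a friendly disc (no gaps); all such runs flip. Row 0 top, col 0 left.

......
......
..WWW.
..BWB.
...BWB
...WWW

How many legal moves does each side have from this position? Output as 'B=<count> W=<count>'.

-- B to move --
(1,1): no bracket -> illegal
(1,2): flips 2 -> legal
(1,3): flips 2 -> legal
(1,4): flips 2 -> legal
(1,5): no bracket -> illegal
(2,1): no bracket -> illegal
(2,5): no bracket -> illegal
(3,1): no bracket -> illegal
(3,5): no bracket -> illegal
(4,2): no bracket -> illegal
(5,2): no bracket -> illegal
B mobility = 3
-- W to move --
(2,1): flips 2 -> legal
(2,5): no bracket -> illegal
(3,1): flips 1 -> legal
(3,5): flips 2 -> legal
(4,1): flips 1 -> legal
(4,2): flips 2 -> legal
(5,2): no bracket -> illegal
W mobility = 5

Answer: B=3 W=5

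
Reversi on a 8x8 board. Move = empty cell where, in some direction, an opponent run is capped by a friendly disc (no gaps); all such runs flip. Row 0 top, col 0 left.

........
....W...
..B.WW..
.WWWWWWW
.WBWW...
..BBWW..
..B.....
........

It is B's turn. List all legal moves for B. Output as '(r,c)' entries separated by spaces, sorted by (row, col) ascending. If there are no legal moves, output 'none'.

(0,3): no bracket -> illegal
(0,4): no bracket -> illegal
(0,5): no bracket -> illegal
(1,3): no bracket -> illegal
(1,5): flips 2 -> legal
(1,6): flips 3 -> legal
(2,0): flips 1 -> legal
(2,1): no bracket -> illegal
(2,3): flips 2 -> legal
(2,6): flips 2 -> legal
(2,7): no bracket -> illegal
(3,0): flips 1 -> legal
(4,0): flips 2 -> legal
(4,5): flips 2 -> legal
(4,6): no bracket -> illegal
(4,7): no bracket -> illegal
(5,0): no bracket -> illegal
(5,1): no bracket -> illegal
(5,6): flips 2 -> legal
(6,3): no bracket -> illegal
(6,4): no bracket -> illegal
(6,5): no bracket -> illegal
(6,6): flips 3 -> legal

Answer: (1,5) (1,6) (2,0) (2,3) (2,6) (3,0) (4,0) (4,5) (5,6) (6,6)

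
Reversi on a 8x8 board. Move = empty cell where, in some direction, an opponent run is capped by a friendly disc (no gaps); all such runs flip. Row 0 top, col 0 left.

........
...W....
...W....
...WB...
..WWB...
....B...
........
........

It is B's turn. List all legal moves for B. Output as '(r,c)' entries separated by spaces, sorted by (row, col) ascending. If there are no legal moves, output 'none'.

(0,2): no bracket -> illegal
(0,3): no bracket -> illegal
(0,4): no bracket -> illegal
(1,2): flips 1 -> legal
(1,4): no bracket -> illegal
(2,2): flips 1 -> legal
(2,4): no bracket -> illegal
(3,1): no bracket -> illegal
(3,2): flips 2 -> legal
(4,1): flips 2 -> legal
(5,1): no bracket -> illegal
(5,2): flips 1 -> legal
(5,3): no bracket -> illegal

Answer: (1,2) (2,2) (3,2) (4,1) (5,2)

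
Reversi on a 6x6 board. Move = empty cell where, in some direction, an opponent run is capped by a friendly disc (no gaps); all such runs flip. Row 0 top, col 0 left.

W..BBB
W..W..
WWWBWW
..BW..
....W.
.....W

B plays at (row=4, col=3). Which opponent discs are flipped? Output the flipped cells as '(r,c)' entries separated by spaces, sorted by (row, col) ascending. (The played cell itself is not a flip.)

Dir NW: first cell 'B' (not opp) -> no flip
Dir N: opp run (3,3) capped by B -> flip
Dir NE: first cell '.' (not opp) -> no flip
Dir W: first cell '.' (not opp) -> no flip
Dir E: opp run (4,4), next='.' -> no flip
Dir SW: first cell '.' (not opp) -> no flip
Dir S: first cell '.' (not opp) -> no flip
Dir SE: first cell '.' (not opp) -> no flip

Answer: (3,3)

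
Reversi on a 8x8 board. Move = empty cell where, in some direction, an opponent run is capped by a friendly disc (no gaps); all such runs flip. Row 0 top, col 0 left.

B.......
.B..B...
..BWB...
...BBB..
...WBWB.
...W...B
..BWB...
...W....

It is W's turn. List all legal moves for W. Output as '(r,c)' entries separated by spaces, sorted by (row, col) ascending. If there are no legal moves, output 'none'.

(0,1): no bracket -> illegal
(0,2): no bracket -> illegal
(0,3): no bracket -> illegal
(0,4): no bracket -> illegal
(0,5): flips 1 -> legal
(1,0): no bracket -> illegal
(1,2): no bracket -> illegal
(1,3): no bracket -> illegal
(1,5): no bracket -> illegal
(2,0): no bracket -> illegal
(2,1): flips 1 -> legal
(2,5): flips 3 -> legal
(2,6): flips 2 -> legal
(3,1): no bracket -> illegal
(3,2): no bracket -> illegal
(3,6): no bracket -> illegal
(3,7): no bracket -> illegal
(4,2): no bracket -> illegal
(4,7): flips 1 -> legal
(5,1): flips 1 -> legal
(5,2): no bracket -> illegal
(5,4): no bracket -> illegal
(5,5): flips 1 -> legal
(5,6): no bracket -> illegal
(6,1): flips 1 -> legal
(6,5): flips 1 -> legal
(6,6): no bracket -> illegal
(6,7): no bracket -> illegal
(7,1): flips 1 -> legal
(7,2): no bracket -> illegal
(7,4): no bracket -> illegal
(7,5): flips 1 -> legal

Answer: (0,5) (2,1) (2,5) (2,6) (4,7) (5,1) (5,5) (6,1) (6,5) (7,1) (7,5)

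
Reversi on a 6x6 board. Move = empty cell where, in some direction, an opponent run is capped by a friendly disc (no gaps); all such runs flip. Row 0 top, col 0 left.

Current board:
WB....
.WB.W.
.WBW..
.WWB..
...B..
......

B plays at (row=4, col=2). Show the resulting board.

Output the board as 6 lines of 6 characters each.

Place B at (4,2); scan 8 dirs for brackets.
Dir NW: opp run (3,1), next='.' -> no flip
Dir N: opp run (3,2) capped by B -> flip
Dir NE: first cell 'B' (not opp) -> no flip
Dir W: first cell '.' (not opp) -> no flip
Dir E: first cell 'B' (not opp) -> no flip
Dir SW: first cell '.' (not opp) -> no flip
Dir S: first cell '.' (not opp) -> no flip
Dir SE: first cell '.' (not opp) -> no flip
All flips: (3,2)

Answer: WB....
.WB.W.
.WBW..
.WBB..
..BB..
......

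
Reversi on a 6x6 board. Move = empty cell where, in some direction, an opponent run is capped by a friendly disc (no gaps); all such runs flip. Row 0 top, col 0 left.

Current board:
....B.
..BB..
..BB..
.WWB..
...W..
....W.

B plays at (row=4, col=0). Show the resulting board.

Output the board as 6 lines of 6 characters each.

Place B at (4,0); scan 8 dirs for brackets.
Dir NW: edge -> no flip
Dir N: first cell '.' (not opp) -> no flip
Dir NE: opp run (3,1) capped by B -> flip
Dir W: edge -> no flip
Dir E: first cell '.' (not opp) -> no flip
Dir SW: edge -> no flip
Dir S: first cell '.' (not opp) -> no flip
Dir SE: first cell '.' (not opp) -> no flip
All flips: (3,1)

Answer: ....B.
..BB..
..BB..
.BWB..
B..W..
....W.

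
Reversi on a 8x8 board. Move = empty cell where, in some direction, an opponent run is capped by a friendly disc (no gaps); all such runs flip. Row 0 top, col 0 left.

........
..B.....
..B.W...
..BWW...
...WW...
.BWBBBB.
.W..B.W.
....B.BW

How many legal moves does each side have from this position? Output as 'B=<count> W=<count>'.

-- B to move --
(1,3): no bracket -> illegal
(1,4): flips 3 -> legal
(1,5): no bracket -> illegal
(2,3): flips 2 -> legal
(2,5): no bracket -> illegal
(3,5): flips 3 -> legal
(4,1): no bracket -> illegal
(4,2): no bracket -> illegal
(4,5): no bracket -> illegal
(5,0): no bracket -> illegal
(5,7): no bracket -> illegal
(6,0): no bracket -> illegal
(6,2): no bracket -> illegal
(6,3): no bracket -> illegal
(6,5): no bracket -> illegal
(6,7): no bracket -> illegal
(7,0): no bracket -> illegal
(7,1): flips 1 -> legal
(7,2): no bracket -> illegal
(7,5): no bracket -> illegal
B mobility = 4
-- W to move --
(0,1): no bracket -> illegal
(0,2): no bracket -> illegal
(0,3): no bracket -> illegal
(1,1): flips 1 -> legal
(1,3): no bracket -> illegal
(2,1): flips 1 -> legal
(2,3): no bracket -> illegal
(3,1): flips 1 -> legal
(4,0): no bracket -> illegal
(4,1): flips 1 -> legal
(4,2): no bracket -> illegal
(4,5): no bracket -> illegal
(4,6): flips 1 -> legal
(4,7): no bracket -> illegal
(5,0): flips 1 -> legal
(5,7): flips 4 -> legal
(6,0): no bracket -> illegal
(6,2): flips 1 -> legal
(6,3): flips 1 -> legal
(6,5): flips 1 -> legal
(6,7): no bracket -> illegal
(7,3): no bracket -> illegal
(7,5): flips 1 -> legal
W mobility = 11

Answer: B=4 W=11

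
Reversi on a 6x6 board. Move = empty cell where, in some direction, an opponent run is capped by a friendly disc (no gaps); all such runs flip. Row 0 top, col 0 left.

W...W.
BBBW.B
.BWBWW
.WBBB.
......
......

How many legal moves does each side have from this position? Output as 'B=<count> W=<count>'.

Answer: B=5 W=8

Derivation:
-- B to move --
(0,1): no bracket -> illegal
(0,2): no bracket -> illegal
(0,3): flips 1 -> legal
(0,5): no bracket -> illegal
(1,4): flips 2 -> legal
(2,0): no bracket -> illegal
(3,0): flips 1 -> legal
(3,5): flips 1 -> legal
(4,0): no bracket -> illegal
(4,1): flips 1 -> legal
(4,2): no bracket -> illegal
B mobility = 5
-- W to move --
(0,1): flips 2 -> legal
(0,2): flips 1 -> legal
(0,3): no bracket -> illegal
(0,5): flips 1 -> legal
(1,4): no bracket -> illegal
(2,0): flips 2 -> legal
(3,0): no bracket -> illegal
(3,5): flips 3 -> legal
(4,1): no bracket -> illegal
(4,2): flips 2 -> legal
(4,3): flips 3 -> legal
(4,4): flips 2 -> legal
(4,5): no bracket -> illegal
W mobility = 8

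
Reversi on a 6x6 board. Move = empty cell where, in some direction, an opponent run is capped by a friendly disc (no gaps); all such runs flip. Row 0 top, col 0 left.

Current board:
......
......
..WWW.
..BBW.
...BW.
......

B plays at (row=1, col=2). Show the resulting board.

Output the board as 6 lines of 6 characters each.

Place B at (1,2); scan 8 dirs for brackets.
Dir NW: first cell '.' (not opp) -> no flip
Dir N: first cell '.' (not opp) -> no flip
Dir NE: first cell '.' (not opp) -> no flip
Dir W: first cell '.' (not opp) -> no flip
Dir E: first cell '.' (not opp) -> no flip
Dir SW: first cell '.' (not opp) -> no flip
Dir S: opp run (2,2) capped by B -> flip
Dir SE: opp run (2,3) (3,4), next='.' -> no flip
All flips: (2,2)

Answer: ......
..B...
..BWW.
..BBW.
...BW.
......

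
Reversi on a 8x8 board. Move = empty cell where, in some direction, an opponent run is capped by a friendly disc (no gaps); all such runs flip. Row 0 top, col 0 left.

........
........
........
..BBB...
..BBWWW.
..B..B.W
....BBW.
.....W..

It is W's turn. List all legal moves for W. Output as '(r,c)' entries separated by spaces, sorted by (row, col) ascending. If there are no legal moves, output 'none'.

(2,1): no bracket -> illegal
(2,2): flips 1 -> legal
(2,3): flips 1 -> legal
(2,4): flips 1 -> legal
(2,5): no bracket -> illegal
(3,1): no bracket -> illegal
(3,5): no bracket -> illegal
(4,1): flips 2 -> legal
(5,1): no bracket -> illegal
(5,3): flips 1 -> legal
(5,4): no bracket -> illegal
(5,6): no bracket -> illegal
(6,1): no bracket -> illegal
(6,2): no bracket -> illegal
(6,3): flips 2 -> legal
(7,3): flips 2 -> legal
(7,4): no bracket -> illegal
(7,6): no bracket -> illegal

Answer: (2,2) (2,3) (2,4) (4,1) (5,3) (6,3) (7,3)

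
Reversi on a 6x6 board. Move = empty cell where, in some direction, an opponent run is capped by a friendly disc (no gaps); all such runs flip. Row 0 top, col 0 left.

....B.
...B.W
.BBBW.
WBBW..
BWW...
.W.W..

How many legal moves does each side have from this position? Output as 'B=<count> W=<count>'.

Answer: B=8 W=7

Derivation:
-- B to move --
(0,5): no bracket -> illegal
(1,4): no bracket -> illegal
(2,0): flips 1 -> legal
(2,5): flips 1 -> legal
(3,4): flips 1 -> legal
(3,5): flips 1 -> legal
(4,3): flips 3 -> legal
(4,4): flips 1 -> legal
(5,0): flips 1 -> legal
(5,2): flips 1 -> legal
(5,4): no bracket -> illegal
B mobility = 8
-- W to move --
(0,2): flips 1 -> legal
(0,3): flips 2 -> legal
(0,5): no bracket -> illegal
(1,0): no bracket -> illegal
(1,1): flips 3 -> legal
(1,2): flips 3 -> legal
(1,4): flips 2 -> legal
(2,0): flips 4 -> legal
(3,4): no bracket -> illegal
(4,3): no bracket -> illegal
(5,0): flips 1 -> legal
W mobility = 7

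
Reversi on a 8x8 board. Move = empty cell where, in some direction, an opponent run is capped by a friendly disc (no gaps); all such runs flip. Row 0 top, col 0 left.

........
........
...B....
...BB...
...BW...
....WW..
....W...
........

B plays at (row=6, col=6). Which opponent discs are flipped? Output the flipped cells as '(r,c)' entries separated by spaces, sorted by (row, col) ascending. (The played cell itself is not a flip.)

Dir NW: opp run (5,5) (4,4) capped by B -> flip
Dir N: first cell '.' (not opp) -> no flip
Dir NE: first cell '.' (not opp) -> no flip
Dir W: first cell '.' (not opp) -> no flip
Dir E: first cell '.' (not opp) -> no flip
Dir SW: first cell '.' (not opp) -> no flip
Dir S: first cell '.' (not opp) -> no flip
Dir SE: first cell '.' (not opp) -> no flip

Answer: (4,4) (5,5)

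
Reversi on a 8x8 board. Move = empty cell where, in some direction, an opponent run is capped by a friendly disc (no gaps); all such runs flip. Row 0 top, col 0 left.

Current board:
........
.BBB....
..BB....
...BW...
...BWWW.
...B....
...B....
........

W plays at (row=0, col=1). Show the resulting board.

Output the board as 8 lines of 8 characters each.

Place W at (0,1); scan 8 dirs for brackets.
Dir NW: edge -> no flip
Dir N: edge -> no flip
Dir NE: edge -> no flip
Dir W: first cell '.' (not opp) -> no flip
Dir E: first cell '.' (not opp) -> no flip
Dir SW: first cell '.' (not opp) -> no flip
Dir S: opp run (1,1), next='.' -> no flip
Dir SE: opp run (1,2) (2,3) capped by W -> flip
All flips: (1,2) (2,3)

Answer: .W......
.BWB....
..BW....
...BW...
...BWWW.
...B....
...B....
........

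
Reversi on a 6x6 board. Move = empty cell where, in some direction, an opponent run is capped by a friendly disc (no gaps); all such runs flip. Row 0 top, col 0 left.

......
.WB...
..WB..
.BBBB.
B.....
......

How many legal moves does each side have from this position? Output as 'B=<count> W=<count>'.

-- B to move --
(0,0): flips 2 -> legal
(0,1): no bracket -> illegal
(0,2): no bracket -> illegal
(1,0): flips 1 -> legal
(1,3): flips 1 -> legal
(2,0): no bracket -> illegal
(2,1): flips 1 -> legal
B mobility = 4
-- W to move --
(0,1): no bracket -> illegal
(0,2): flips 1 -> legal
(0,3): no bracket -> illegal
(1,3): flips 1 -> legal
(1,4): no bracket -> illegal
(2,0): no bracket -> illegal
(2,1): no bracket -> illegal
(2,4): flips 1 -> legal
(2,5): no bracket -> illegal
(3,0): no bracket -> illegal
(3,5): no bracket -> illegal
(4,1): no bracket -> illegal
(4,2): flips 1 -> legal
(4,3): no bracket -> illegal
(4,4): flips 1 -> legal
(4,5): no bracket -> illegal
(5,0): no bracket -> illegal
(5,1): no bracket -> illegal
W mobility = 5

Answer: B=4 W=5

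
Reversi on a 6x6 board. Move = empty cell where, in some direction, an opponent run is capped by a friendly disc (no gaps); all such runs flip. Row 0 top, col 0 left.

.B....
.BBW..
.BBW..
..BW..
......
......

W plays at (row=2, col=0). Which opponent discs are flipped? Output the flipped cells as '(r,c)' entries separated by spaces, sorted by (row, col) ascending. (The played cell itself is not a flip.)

Answer: (2,1) (2,2)

Derivation:
Dir NW: edge -> no flip
Dir N: first cell '.' (not opp) -> no flip
Dir NE: opp run (1,1), next='.' -> no flip
Dir W: edge -> no flip
Dir E: opp run (2,1) (2,2) capped by W -> flip
Dir SW: edge -> no flip
Dir S: first cell '.' (not opp) -> no flip
Dir SE: first cell '.' (not opp) -> no flip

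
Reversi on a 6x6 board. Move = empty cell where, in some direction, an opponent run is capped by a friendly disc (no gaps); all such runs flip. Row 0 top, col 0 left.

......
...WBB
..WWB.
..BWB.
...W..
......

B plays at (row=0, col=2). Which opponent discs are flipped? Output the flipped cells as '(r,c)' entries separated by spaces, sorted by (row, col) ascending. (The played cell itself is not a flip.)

Dir NW: edge -> no flip
Dir N: edge -> no flip
Dir NE: edge -> no flip
Dir W: first cell '.' (not opp) -> no flip
Dir E: first cell '.' (not opp) -> no flip
Dir SW: first cell '.' (not opp) -> no flip
Dir S: first cell '.' (not opp) -> no flip
Dir SE: opp run (1,3) capped by B -> flip

Answer: (1,3)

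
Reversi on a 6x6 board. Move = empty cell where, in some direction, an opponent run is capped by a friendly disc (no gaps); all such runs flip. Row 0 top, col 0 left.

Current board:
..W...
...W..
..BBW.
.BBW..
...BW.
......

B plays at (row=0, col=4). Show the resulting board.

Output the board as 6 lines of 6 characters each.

Answer: ..W.B.
...B..
..BBW.
.BBW..
...BW.
......

Derivation:
Place B at (0,4); scan 8 dirs for brackets.
Dir NW: edge -> no flip
Dir N: edge -> no flip
Dir NE: edge -> no flip
Dir W: first cell '.' (not opp) -> no flip
Dir E: first cell '.' (not opp) -> no flip
Dir SW: opp run (1,3) capped by B -> flip
Dir S: first cell '.' (not opp) -> no flip
Dir SE: first cell '.' (not opp) -> no flip
All flips: (1,3)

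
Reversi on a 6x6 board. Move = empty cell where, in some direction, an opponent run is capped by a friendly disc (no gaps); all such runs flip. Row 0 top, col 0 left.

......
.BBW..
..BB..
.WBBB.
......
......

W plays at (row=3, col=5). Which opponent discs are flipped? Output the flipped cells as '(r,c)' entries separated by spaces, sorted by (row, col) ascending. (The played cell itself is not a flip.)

Dir NW: first cell '.' (not opp) -> no flip
Dir N: first cell '.' (not opp) -> no flip
Dir NE: edge -> no flip
Dir W: opp run (3,4) (3,3) (3,2) capped by W -> flip
Dir E: edge -> no flip
Dir SW: first cell '.' (not opp) -> no flip
Dir S: first cell '.' (not opp) -> no flip
Dir SE: edge -> no flip

Answer: (3,2) (3,3) (3,4)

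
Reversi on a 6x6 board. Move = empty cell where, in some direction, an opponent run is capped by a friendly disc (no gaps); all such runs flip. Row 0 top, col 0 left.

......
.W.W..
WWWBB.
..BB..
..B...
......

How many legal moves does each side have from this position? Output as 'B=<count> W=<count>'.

Answer: B=5 W=5

Derivation:
-- B to move --
(0,0): flips 2 -> legal
(0,1): no bracket -> illegal
(0,2): flips 1 -> legal
(0,3): flips 1 -> legal
(0,4): no bracket -> illegal
(1,0): flips 1 -> legal
(1,2): flips 1 -> legal
(1,4): no bracket -> illegal
(3,0): no bracket -> illegal
(3,1): no bracket -> illegal
B mobility = 5
-- W to move --
(1,2): no bracket -> illegal
(1,4): no bracket -> illegal
(1,5): no bracket -> illegal
(2,5): flips 2 -> legal
(3,1): no bracket -> illegal
(3,4): no bracket -> illegal
(3,5): flips 1 -> legal
(4,1): no bracket -> illegal
(4,3): flips 3 -> legal
(4,4): flips 1 -> legal
(5,1): no bracket -> illegal
(5,2): flips 2 -> legal
(5,3): no bracket -> illegal
W mobility = 5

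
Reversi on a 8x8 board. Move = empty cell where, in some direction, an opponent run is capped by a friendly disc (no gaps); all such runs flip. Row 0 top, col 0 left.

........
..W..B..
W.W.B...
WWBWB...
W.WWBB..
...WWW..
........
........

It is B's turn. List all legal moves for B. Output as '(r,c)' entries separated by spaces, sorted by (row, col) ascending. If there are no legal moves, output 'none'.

(0,1): no bracket -> illegal
(0,2): flips 2 -> legal
(0,3): no bracket -> illegal
(1,0): no bracket -> illegal
(1,1): flips 2 -> legal
(1,3): no bracket -> illegal
(2,1): no bracket -> illegal
(2,3): no bracket -> illegal
(4,1): flips 2 -> legal
(4,6): no bracket -> illegal
(5,0): no bracket -> illegal
(5,1): flips 2 -> legal
(5,2): flips 2 -> legal
(5,6): no bracket -> illegal
(6,2): flips 1 -> legal
(6,3): flips 1 -> legal
(6,4): flips 1 -> legal
(6,5): flips 3 -> legal
(6,6): flips 1 -> legal

Answer: (0,2) (1,1) (4,1) (5,1) (5,2) (6,2) (6,3) (6,4) (6,5) (6,6)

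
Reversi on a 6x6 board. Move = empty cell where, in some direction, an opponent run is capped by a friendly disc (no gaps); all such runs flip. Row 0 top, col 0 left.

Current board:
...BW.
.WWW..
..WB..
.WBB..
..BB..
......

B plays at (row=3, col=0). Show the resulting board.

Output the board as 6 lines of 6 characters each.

Answer: ...BW.
.WWW..
..WB..
BBBB..
..BB..
......

Derivation:
Place B at (3,0); scan 8 dirs for brackets.
Dir NW: edge -> no flip
Dir N: first cell '.' (not opp) -> no flip
Dir NE: first cell '.' (not opp) -> no flip
Dir W: edge -> no flip
Dir E: opp run (3,1) capped by B -> flip
Dir SW: edge -> no flip
Dir S: first cell '.' (not opp) -> no flip
Dir SE: first cell '.' (not opp) -> no flip
All flips: (3,1)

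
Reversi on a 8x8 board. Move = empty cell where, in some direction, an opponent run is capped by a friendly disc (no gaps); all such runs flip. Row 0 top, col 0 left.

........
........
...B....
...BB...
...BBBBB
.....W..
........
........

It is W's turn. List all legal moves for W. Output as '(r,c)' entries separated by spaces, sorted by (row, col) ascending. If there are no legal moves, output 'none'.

Answer: (2,2) (3,5) (3,7)

Derivation:
(1,2): no bracket -> illegal
(1,3): no bracket -> illegal
(1,4): no bracket -> illegal
(2,2): flips 2 -> legal
(2,4): no bracket -> illegal
(2,5): no bracket -> illegal
(3,2): no bracket -> illegal
(3,5): flips 1 -> legal
(3,6): no bracket -> illegal
(3,7): flips 1 -> legal
(4,2): no bracket -> illegal
(5,2): no bracket -> illegal
(5,3): no bracket -> illegal
(5,4): no bracket -> illegal
(5,6): no bracket -> illegal
(5,7): no bracket -> illegal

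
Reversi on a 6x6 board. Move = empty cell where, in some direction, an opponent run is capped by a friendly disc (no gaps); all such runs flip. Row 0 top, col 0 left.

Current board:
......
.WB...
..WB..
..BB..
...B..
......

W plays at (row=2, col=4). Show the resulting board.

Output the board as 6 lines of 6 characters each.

Place W at (2,4); scan 8 dirs for brackets.
Dir NW: first cell '.' (not opp) -> no flip
Dir N: first cell '.' (not opp) -> no flip
Dir NE: first cell '.' (not opp) -> no flip
Dir W: opp run (2,3) capped by W -> flip
Dir E: first cell '.' (not opp) -> no flip
Dir SW: opp run (3,3), next='.' -> no flip
Dir S: first cell '.' (not opp) -> no flip
Dir SE: first cell '.' (not opp) -> no flip
All flips: (2,3)

Answer: ......
.WB...
..WWW.
..BB..
...B..
......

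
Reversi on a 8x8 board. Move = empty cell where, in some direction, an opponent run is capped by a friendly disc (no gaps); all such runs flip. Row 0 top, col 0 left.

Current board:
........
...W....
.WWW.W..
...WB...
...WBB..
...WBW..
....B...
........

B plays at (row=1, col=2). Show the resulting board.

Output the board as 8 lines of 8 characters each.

Place B at (1,2); scan 8 dirs for brackets.
Dir NW: first cell '.' (not opp) -> no flip
Dir N: first cell '.' (not opp) -> no flip
Dir NE: first cell '.' (not opp) -> no flip
Dir W: first cell '.' (not opp) -> no flip
Dir E: opp run (1,3), next='.' -> no flip
Dir SW: opp run (2,1), next='.' -> no flip
Dir S: opp run (2,2), next='.' -> no flip
Dir SE: opp run (2,3) capped by B -> flip
All flips: (2,3)

Answer: ........
..BW....
.WWB.W..
...WB...
...WBB..
...WBW..
....B...
........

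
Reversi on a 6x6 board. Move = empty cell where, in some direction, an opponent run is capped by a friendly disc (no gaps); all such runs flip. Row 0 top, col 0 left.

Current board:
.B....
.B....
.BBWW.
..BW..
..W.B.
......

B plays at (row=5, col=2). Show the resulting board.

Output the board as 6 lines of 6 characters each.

Answer: .B....
.B....
.BBWW.
..BW..
..B.B.
..B...

Derivation:
Place B at (5,2); scan 8 dirs for brackets.
Dir NW: first cell '.' (not opp) -> no flip
Dir N: opp run (4,2) capped by B -> flip
Dir NE: first cell '.' (not opp) -> no flip
Dir W: first cell '.' (not opp) -> no flip
Dir E: first cell '.' (not opp) -> no flip
Dir SW: edge -> no flip
Dir S: edge -> no flip
Dir SE: edge -> no flip
All flips: (4,2)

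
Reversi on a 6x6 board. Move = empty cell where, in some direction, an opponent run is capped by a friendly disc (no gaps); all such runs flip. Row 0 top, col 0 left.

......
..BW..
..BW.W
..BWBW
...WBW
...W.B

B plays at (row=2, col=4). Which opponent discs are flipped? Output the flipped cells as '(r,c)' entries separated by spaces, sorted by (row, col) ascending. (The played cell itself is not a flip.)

Dir NW: opp run (1,3), next='.' -> no flip
Dir N: first cell '.' (not opp) -> no flip
Dir NE: first cell '.' (not opp) -> no flip
Dir W: opp run (2,3) capped by B -> flip
Dir E: opp run (2,5), next=edge -> no flip
Dir SW: opp run (3,3), next='.' -> no flip
Dir S: first cell 'B' (not opp) -> no flip
Dir SE: opp run (3,5), next=edge -> no flip

Answer: (2,3)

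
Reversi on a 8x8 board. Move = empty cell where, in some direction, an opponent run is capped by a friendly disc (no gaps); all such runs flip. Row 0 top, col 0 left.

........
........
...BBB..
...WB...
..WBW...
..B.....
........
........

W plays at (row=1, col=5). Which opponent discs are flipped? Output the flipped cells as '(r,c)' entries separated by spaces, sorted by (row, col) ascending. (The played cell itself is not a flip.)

Answer: (2,4)

Derivation:
Dir NW: first cell '.' (not opp) -> no flip
Dir N: first cell '.' (not opp) -> no flip
Dir NE: first cell '.' (not opp) -> no flip
Dir W: first cell '.' (not opp) -> no flip
Dir E: first cell '.' (not opp) -> no flip
Dir SW: opp run (2,4) capped by W -> flip
Dir S: opp run (2,5), next='.' -> no flip
Dir SE: first cell '.' (not opp) -> no flip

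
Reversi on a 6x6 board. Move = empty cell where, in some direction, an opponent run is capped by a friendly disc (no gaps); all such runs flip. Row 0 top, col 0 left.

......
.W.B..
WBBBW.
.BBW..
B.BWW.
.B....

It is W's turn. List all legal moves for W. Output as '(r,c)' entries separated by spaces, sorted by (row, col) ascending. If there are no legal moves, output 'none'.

(0,2): flips 1 -> legal
(0,3): flips 2 -> legal
(0,4): no bracket -> illegal
(1,0): flips 2 -> legal
(1,2): no bracket -> illegal
(1,4): no bracket -> illegal
(3,0): flips 2 -> legal
(3,4): no bracket -> illegal
(4,1): flips 3 -> legal
(5,0): no bracket -> illegal
(5,2): no bracket -> illegal
(5,3): flips 2 -> legal

Answer: (0,2) (0,3) (1,0) (3,0) (4,1) (5,3)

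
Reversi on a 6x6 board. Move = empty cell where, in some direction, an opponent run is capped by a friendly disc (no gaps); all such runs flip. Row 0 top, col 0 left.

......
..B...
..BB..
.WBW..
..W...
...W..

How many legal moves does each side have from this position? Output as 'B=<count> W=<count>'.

-- B to move --
(2,0): no bracket -> illegal
(2,1): no bracket -> illegal
(2,4): no bracket -> illegal
(3,0): flips 1 -> legal
(3,4): flips 1 -> legal
(4,0): flips 1 -> legal
(4,1): no bracket -> illegal
(4,3): flips 1 -> legal
(4,4): flips 1 -> legal
(5,1): no bracket -> illegal
(5,2): flips 1 -> legal
(5,4): no bracket -> illegal
B mobility = 6
-- W to move --
(0,1): no bracket -> illegal
(0,2): flips 3 -> legal
(0,3): no bracket -> illegal
(1,1): flips 1 -> legal
(1,3): flips 2 -> legal
(1,4): no bracket -> illegal
(2,1): no bracket -> illegal
(2,4): no bracket -> illegal
(3,4): no bracket -> illegal
(4,1): no bracket -> illegal
(4,3): no bracket -> illegal
W mobility = 3

Answer: B=6 W=3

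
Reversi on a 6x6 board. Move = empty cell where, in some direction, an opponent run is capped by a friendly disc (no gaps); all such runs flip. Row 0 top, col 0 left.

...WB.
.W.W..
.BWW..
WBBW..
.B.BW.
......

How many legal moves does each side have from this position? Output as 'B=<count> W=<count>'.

Answer: B=7 W=9

Derivation:
-- B to move --
(0,0): no bracket -> illegal
(0,1): flips 1 -> legal
(0,2): flips 1 -> legal
(1,0): no bracket -> illegal
(1,2): flips 1 -> legal
(1,4): flips 1 -> legal
(2,0): no bracket -> illegal
(2,4): flips 2 -> legal
(3,4): flips 1 -> legal
(3,5): no bracket -> illegal
(4,0): no bracket -> illegal
(4,2): no bracket -> illegal
(4,5): flips 1 -> legal
(5,3): no bracket -> illegal
(5,4): no bracket -> illegal
(5,5): no bracket -> illegal
B mobility = 7
-- W to move --
(0,5): flips 1 -> legal
(1,0): no bracket -> illegal
(1,2): flips 1 -> legal
(1,4): no bracket -> illegal
(1,5): no bracket -> illegal
(2,0): flips 1 -> legal
(3,4): no bracket -> illegal
(4,0): flips 1 -> legal
(4,2): flips 2 -> legal
(5,0): flips 2 -> legal
(5,1): flips 3 -> legal
(5,2): flips 1 -> legal
(5,3): flips 1 -> legal
(5,4): no bracket -> illegal
W mobility = 9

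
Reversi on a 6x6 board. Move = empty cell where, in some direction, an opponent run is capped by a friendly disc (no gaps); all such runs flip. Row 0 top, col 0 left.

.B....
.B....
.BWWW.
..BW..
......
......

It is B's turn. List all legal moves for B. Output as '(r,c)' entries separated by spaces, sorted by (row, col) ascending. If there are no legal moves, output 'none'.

(1,2): flips 1 -> legal
(1,3): no bracket -> illegal
(1,4): flips 1 -> legal
(1,5): no bracket -> illegal
(2,5): flips 3 -> legal
(3,1): no bracket -> illegal
(3,4): flips 1 -> legal
(3,5): no bracket -> illegal
(4,2): no bracket -> illegal
(4,3): no bracket -> illegal
(4,4): flips 2 -> legal

Answer: (1,2) (1,4) (2,5) (3,4) (4,4)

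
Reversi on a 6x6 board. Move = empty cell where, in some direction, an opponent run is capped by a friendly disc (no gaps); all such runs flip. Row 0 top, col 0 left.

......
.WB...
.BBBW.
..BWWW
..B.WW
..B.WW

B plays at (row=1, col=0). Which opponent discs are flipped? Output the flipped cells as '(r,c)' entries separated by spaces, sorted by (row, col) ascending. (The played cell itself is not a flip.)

Dir NW: edge -> no flip
Dir N: first cell '.' (not opp) -> no flip
Dir NE: first cell '.' (not opp) -> no flip
Dir W: edge -> no flip
Dir E: opp run (1,1) capped by B -> flip
Dir SW: edge -> no flip
Dir S: first cell '.' (not opp) -> no flip
Dir SE: first cell 'B' (not opp) -> no flip

Answer: (1,1)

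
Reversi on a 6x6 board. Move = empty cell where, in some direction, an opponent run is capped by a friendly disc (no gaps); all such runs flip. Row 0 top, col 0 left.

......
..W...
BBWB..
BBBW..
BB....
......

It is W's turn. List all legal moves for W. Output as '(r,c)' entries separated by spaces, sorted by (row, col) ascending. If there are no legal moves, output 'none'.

Answer: (1,3) (2,4) (3,4) (4,2)

Derivation:
(1,0): no bracket -> illegal
(1,1): no bracket -> illegal
(1,3): flips 1 -> legal
(1,4): no bracket -> illegal
(2,4): flips 1 -> legal
(3,4): flips 1 -> legal
(4,2): flips 1 -> legal
(4,3): no bracket -> illegal
(5,0): no bracket -> illegal
(5,1): no bracket -> illegal
(5,2): no bracket -> illegal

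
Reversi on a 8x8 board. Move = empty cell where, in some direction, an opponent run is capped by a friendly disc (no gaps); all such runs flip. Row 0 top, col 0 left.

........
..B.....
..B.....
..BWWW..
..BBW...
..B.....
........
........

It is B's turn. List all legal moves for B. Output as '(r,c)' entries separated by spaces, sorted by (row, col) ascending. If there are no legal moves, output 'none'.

Answer: (2,3) (2,4) (2,5) (3,6) (4,5) (5,5)

Derivation:
(2,3): flips 1 -> legal
(2,4): flips 1 -> legal
(2,5): flips 1 -> legal
(2,6): no bracket -> illegal
(3,6): flips 3 -> legal
(4,5): flips 1 -> legal
(4,6): no bracket -> illegal
(5,3): no bracket -> illegal
(5,4): no bracket -> illegal
(5,5): flips 2 -> legal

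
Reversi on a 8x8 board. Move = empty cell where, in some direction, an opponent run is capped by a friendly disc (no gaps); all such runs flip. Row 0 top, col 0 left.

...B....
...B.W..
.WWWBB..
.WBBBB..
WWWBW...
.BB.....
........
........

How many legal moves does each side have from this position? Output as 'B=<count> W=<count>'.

Answer: B=13 W=11

Derivation:
-- B to move --
(0,4): no bracket -> illegal
(0,5): flips 1 -> legal
(0,6): flips 1 -> legal
(1,0): flips 1 -> legal
(1,1): flips 4 -> legal
(1,2): flips 2 -> legal
(1,4): flips 1 -> legal
(1,6): no bracket -> illegal
(2,0): flips 3 -> legal
(2,6): no bracket -> illegal
(3,0): flips 2 -> legal
(4,5): flips 1 -> legal
(5,0): flips 1 -> legal
(5,3): flips 1 -> legal
(5,4): flips 1 -> legal
(5,5): flips 1 -> legal
B mobility = 13
-- W to move --
(0,2): no bracket -> illegal
(0,4): flips 1 -> legal
(1,2): no bracket -> illegal
(1,4): flips 2 -> legal
(1,6): no bracket -> illegal
(2,6): flips 3 -> legal
(3,6): flips 4 -> legal
(4,5): flips 3 -> legal
(4,6): no bracket -> illegal
(5,0): no bracket -> illegal
(5,3): flips 2 -> legal
(5,4): flips 2 -> legal
(6,0): flips 1 -> legal
(6,1): flips 1 -> legal
(6,2): flips 2 -> legal
(6,3): flips 1 -> legal
W mobility = 11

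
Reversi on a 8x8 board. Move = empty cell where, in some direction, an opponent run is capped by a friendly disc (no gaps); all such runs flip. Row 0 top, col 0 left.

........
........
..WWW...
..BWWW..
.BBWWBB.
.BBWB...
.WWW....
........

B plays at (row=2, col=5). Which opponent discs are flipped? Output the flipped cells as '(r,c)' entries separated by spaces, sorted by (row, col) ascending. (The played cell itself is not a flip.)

Answer: (3,4) (3,5) (4,3)

Derivation:
Dir NW: first cell '.' (not opp) -> no flip
Dir N: first cell '.' (not opp) -> no flip
Dir NE: first cell '.' (not opp) -> no flip
Dir W: opp run (2,4) (2,3) (2,2), next='.' -> no flip
Dir E: first cell '.' (not opp) -> no flip
Dir SW: opp run (3,4) (4,3) capped by B -> flip
Dir S: opp run (3,5) capped by B -> flip
Dir SE: first cell '.' (not opp) -> no flip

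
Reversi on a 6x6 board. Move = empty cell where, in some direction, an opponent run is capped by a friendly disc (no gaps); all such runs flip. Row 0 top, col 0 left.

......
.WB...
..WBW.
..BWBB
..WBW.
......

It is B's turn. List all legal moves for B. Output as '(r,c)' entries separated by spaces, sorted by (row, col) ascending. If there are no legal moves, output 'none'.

Answer: (1,0) (1,3) (1,4) (2,1) (2,5) (4,1) (4,5) (5,2) (5,3) (5,4)

Derivation:
(0,0): no bracket -> illegal
(0,1): no bracket -> illegal
(0,2): no bracket -> illegal
(1,0): flips 1 -> legal
(1,3): flips 1 -> legal
(1,4): flips 1 -> legal
(1,5): no bracket -> illegal
(2,0): no bracket -> illegal
(2,1): flips 1 -> legal
(2,5): flips 1 -> legal
(3,1): no bracket -> illegal
(4,1): flips 1 -> legal
(4,5): flips 1 -> legal
(5,1): no bracket -> illegal
(5,2): flips 1 -> legal
(5,3): flips 1 -> legal
(5,4): flips 1 -> legal
(5,5): no bracket -> illegal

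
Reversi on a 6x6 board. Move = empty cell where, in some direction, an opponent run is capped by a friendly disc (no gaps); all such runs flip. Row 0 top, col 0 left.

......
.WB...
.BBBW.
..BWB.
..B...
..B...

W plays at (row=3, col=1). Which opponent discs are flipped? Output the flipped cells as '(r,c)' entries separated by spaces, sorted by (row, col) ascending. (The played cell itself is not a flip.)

Answer: (2,1) (3,2)

Derivation:
Dir NW: first cell '.' (not opp) -> no flip
Dir N: opp run (2,1) capped by W -> flip
Dir NE: opp run (2,2), next='.' -> no flip
Dir W: first cell '.' (not opp) -> no flip
Dir E: opp run (3,2) capped by W -> flip
Dir SW: first cell '.' (not opp) -> no flip
Dir S: first cell '.' (not opp) -> no flip
Dir SE: opp run (4,2), next='.' -> no flip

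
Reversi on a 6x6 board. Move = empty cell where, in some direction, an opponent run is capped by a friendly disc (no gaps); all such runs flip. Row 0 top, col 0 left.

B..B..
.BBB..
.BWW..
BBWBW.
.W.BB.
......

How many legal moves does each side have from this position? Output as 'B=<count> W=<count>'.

-- B to move --
(1,4): no bracket -> illegal
(2,4): flips 3 -> legal
(2,5): flips 1 -> legal
(3,5): flips 1 -> legal
(4,0): no bracket -> illegal
(4,2): flips 2 -> legal
(4,5): flips 2 -> legal
(5,0): no bracket -> illegal
(5,1): flips 1 -> legal
(5,2): flips 1 -> legal
B mobility = 7
-- W to move --
(0,1): flips 4 -> legal
(0,2): flips 1 -> legal
(0,4): flips 1 -> legal
(1,0): flips 1 -> legal
(1,4): no bracket -> illegal
(2,0): flips 1 -> legal
(2,4): no bracket -> illegal
(3,5): no bracket -> illegal
(4,0): flips 1 -> legal
(4,2): no bracket -> illegal
(4,5): no bracket -> illegal
(5,2): flips 1 -> legal
(5,3): flips 2 -> legal
(5,4): flips 2 -> legal
(5,5): flips 2 -> legal
W mobility = 10

Answer: B=7 W=10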